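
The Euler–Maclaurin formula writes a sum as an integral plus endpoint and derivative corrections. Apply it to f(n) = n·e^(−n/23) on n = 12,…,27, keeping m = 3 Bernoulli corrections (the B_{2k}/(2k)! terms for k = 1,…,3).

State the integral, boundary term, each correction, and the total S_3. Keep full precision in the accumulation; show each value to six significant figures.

S_3 ≈ 129.936

The integral term ∫_12^27 x·e^(−x/23) dx = 122.229.
Boundary: ½(f(12) + f(27)) = ½(7.12185 + 8.34718) = 7.73452.
So far: 129.964.
k=1: B_{2}/(2)! × [f^{(1)}(27) − f^{(1)}(12)] = 1/12 × (-0.0537661 − 0.283842) = -0.0281340.
After k=1: 129.936.
k=2: B_{4}/(4)! × [f^{(3)}(27) − f^{(3)}(12)] = −1/720 × (0.00106719 − 0.00278037) = 2.37942e-06.
After k=2: 129.936.
k=3: B_{6}/(6)! × [f^{(5)}(27) − f^{(5)}(12)] = 1/30240 × (4.22688e-06 − 9.49751e-06) = -1.74293e-10.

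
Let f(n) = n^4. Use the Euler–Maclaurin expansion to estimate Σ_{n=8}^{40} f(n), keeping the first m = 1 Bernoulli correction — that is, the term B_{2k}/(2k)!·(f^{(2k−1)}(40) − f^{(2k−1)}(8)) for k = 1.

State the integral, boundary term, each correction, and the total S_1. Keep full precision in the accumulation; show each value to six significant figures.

The integral term ∫_8^40 x^4 dx = 2.04734e+07.
½[f(8) + f(40)] = ½[4096.00 + 2.56000e+06] = 1.28205e+06.
Running total after boundary: 2.17555e+07.
Correction k=1: B_{2}/2! · (f^{(1)}(40) − f^{(1)}(8)) = 1/12 · (256000 − 2048.00) = 21162.7.

S_1 ≈ 2.17767e+07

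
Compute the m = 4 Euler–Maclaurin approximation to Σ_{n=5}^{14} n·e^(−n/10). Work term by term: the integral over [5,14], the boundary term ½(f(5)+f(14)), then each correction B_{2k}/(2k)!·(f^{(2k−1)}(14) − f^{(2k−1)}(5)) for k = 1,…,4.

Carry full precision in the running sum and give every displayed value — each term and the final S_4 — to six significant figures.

Integral: ∫_5^14 x·e^(−x/10) dx = 31.7963.
Boundary: ½(f(5) + f(14)) = ½(3.03265 + 3.45236) = 3.24251.
So far: 35.0388.
Order-1 term: 1/12 · (-0.0986388 − 0.303265) = -0.0334920.
Partial sum through k=1: 35.0053.
Order-2 term: −1/720 · (0.00394555 − 0.0151633) = 1.55802e-05.
Partial sum through k=2: 35.0054.
Order-3 term: 1/30240 · (8.87749e-05 − 0.000272939) = -6.09008e-09.
Partial sum through k=3: 35.0054.
Order-4 term: −1/1209600 · (1.38094e-06 − 3.94245e-06) = 2.11765e-12.

S_4 ≈ 35.0054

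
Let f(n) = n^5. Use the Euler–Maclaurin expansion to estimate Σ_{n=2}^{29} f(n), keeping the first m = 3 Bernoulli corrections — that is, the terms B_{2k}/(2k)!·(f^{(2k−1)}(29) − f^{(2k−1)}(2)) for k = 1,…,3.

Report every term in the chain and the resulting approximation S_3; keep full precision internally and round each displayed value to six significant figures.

S_3 ≈ 1.09687e+08

∫_2^29 x^5 dx evaluates to 9.91372e+07.
Boundary: ½(f(2) + f(29)) = ½(32.0000 + 2.05111e+07) = 1.02556e+07.
Integral + boundary = 1.09393e+08.
k=1: B_{2}/(2)! × [f^{(1)}(29) − f^{(1)}(2)] = 1/12 × (3.53640e+06 − 80.0000) = 294694.
Partial sum through k=1: 1.09687e+08.
k=2: B_{4}/(4)! × [f^{(3)}(29) − f^{(3)}(2)] = −1/720 × (50460.0 − 240.000) = -69.7500.
Partial sum through k=2: 1.09687e+08.
k=3: B_{6}/(6)! × [f^{(5)}(29) − f^{(5)}(2)] = 1/30240 × (120.000 − 120.000) = 0.00000.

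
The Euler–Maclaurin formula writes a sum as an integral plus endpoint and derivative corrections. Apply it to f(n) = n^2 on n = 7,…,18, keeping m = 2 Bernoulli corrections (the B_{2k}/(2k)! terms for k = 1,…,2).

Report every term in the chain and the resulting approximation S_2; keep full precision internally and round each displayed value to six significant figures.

S_2 ≈ 2018.00

Integral: ∫_7^18 x^2 dx = 1829.67.
Boundary: ½(f(7) + f(18)) = ½(49.0000 + 324.000) = 186.500.
Running total after boundary: 2016.17.
Correction k=1: B_{2}/2! · (f^{(1)}(18) − f^{(1)}(7)) = 1/12 · (36.0000 − 14.0000) = 1.83333.
Running total after k=1: 2018.00.
Correction k=2: B_{4}/4! · (f^{(3)}(18) − f^{(3)}(7)) = −1/720 · (0.00000 − 0.00000) = 0.00000.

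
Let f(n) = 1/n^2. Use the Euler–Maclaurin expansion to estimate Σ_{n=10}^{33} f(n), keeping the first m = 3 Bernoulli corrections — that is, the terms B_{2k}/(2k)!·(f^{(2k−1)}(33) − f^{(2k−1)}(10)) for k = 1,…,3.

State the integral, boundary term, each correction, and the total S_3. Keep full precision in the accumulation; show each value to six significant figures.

∫_10^33 1/x^2 dx evaluates to 0.0696970.
Endpoint term: (f(10) + f(33))/2 = (0.0100000 + 0.000918274)/2 = 0.00545914.
So far: 0.0751561.
Order-1 term: 1/12 · (-5.56529e-05 − (-0.00200000)) = 0.000162029.
Running total after k=1: 0.0753181.
Order-2 term: −1/720 · (-6.13256e-07 − (-0.000240000)) = -3.32482e-07.
Running total after k=2: 0.0753178.
Order-3 term: 1/30240 · (-1.68941e-08 − (-7.20000e-05)) = 2.38039e-09.

S_3 ≈ 0.0753178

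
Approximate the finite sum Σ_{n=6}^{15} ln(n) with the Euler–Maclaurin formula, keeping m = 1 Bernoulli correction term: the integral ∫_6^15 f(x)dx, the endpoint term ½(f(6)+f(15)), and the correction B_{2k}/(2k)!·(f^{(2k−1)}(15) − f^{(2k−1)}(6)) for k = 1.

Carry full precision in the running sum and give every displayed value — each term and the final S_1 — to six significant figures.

Integral: ∫_6^15 ln(x) dx = 20.8702.
Endpoint term: (f(6) + f(15))/2 = (1.79176 + 2.70805)/2 = 2.24990.
Running total after boundary: 23.1201.
k=1: B_{2}/(2)! × [f^{(1)}(15) − f^{(1)}(6)] = 1/12 × (0.0666667 − 0.166667) = -0.00833333.

S_1 ≈ 23.1118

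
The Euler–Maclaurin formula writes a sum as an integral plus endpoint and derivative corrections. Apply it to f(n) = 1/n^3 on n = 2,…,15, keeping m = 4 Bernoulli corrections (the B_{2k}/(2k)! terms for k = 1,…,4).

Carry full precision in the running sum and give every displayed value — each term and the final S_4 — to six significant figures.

S_4 ≈ 0.199923

∫_2^15 1/x^3 dx evaluates to 0.122778.
Endpoint term: (f(2) + f(15))/2 = (0.125000 + 0.000296296)/2 = 0.0626481.
So far: 0.185426.
Order-1 term: 1/12 · (-5.92593e-05 − (-0.187500)) = 0.0156201.
Partial sum through k=1: 0.201046.
Order-2 term: −1/720 · (-5.26749e-06 − (-0.937500)) = -0.00130208.
Partial sum through k=2: 0.199744.
Order-3 term: 1/30240 · (-9.83265e-07 − (-9.84375)) = 0.000325521.
Partial sum through k=3: 0.200069.
Order-4 term: −1/1209600 · (-3.14645e-07 − (-177.188)) = -0.000146484.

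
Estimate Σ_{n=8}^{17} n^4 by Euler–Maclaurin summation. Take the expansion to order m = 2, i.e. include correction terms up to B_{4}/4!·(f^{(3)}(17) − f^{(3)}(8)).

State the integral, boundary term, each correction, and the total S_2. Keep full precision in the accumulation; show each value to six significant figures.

S_2 ≈ 322693

∫_8^17 x^4 dx evaluates to 277418.
Endpoint term: (f(8) + f(17))/2 = (4096.00 + 83521.0)/2 = 43808.5.
So far: 321226.
k=1: B_{2}/(2)! × [f^{(1)}(17) − f^{(1)}(8)] = 1/12 × (19652.0 − 2048.00) = 1467.00.
After k=1: 322693.
k=2: B_{4}/(4)! × [f^{(3)}(17) − f^{(3)}(8)] = −1/720 × (408.000 − 192.000) = -0.300000.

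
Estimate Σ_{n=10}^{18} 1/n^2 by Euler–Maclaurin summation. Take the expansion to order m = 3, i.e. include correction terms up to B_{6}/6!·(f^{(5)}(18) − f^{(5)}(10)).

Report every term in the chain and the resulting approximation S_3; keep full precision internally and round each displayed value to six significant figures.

Integral: ∫_10^18 1/x^2 dx = 0.0444444.
Boundary: ½(f(10) + f(18)) = ½(0.0100000 + 0.00308642) = 0.00654321.
Running total after boundary: 0.0509877.
k=1: B_{2}/(2)! × [f^{(1)}(18) − f^{(1)}(10)] = 1/12 × (-0.000342936 − (-0.00200000)) = 0.000138089.
Running total after k=1: 0.0511257.
k=2: B_{4}/(4)! × [f^{(3)}(18) − f^{(3)}(10)] = −1/720 × (-1.27013e-05 − (-0.000240000)) = -3.15693e-07.
Running total after k=2: 0.0511254.
k=3: B_{6}/(6)! × [f^{(5)}(18) − f^{(5)}(10)] = 1/30240 × (-1.17605e-06 − (-7.20000e-05)) = 2.34206e-09.

S_3 ≈ 0.0511254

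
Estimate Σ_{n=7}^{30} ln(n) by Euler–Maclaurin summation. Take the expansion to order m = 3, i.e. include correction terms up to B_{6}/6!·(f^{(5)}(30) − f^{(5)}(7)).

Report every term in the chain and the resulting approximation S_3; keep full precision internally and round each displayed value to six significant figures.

S_3 ≈ 68.0790

∫_7^30 ln(x) dx evaluates to 65.4146.
Endpoint term: (f(7) + f(30))/2 = (1.94591 + 3.40120)/2 = 2.67355.
So far: 68.0881.
k=1: B_{2}/(2)! × [f^{(1)}(30) − f^{(1)}(7)] = 1/12 × (0.0333333 − 0.142857) = -0.00912698.
Partial sum through k=1: 68.0790.
k=2: B_{4}/(4)! × [f^{(3)}(30) − f^{(3)}(7)] = −1/720 × (7.40741e-05 − 0.00583090) = 7.99560e-06.
Partial sum through k=2: 68.0790.
k=3: B_{6}/(6)! × [f^{(5)}(30) − f^{(5)}(7)] = 1/30240 × (9.87654e-07 − 0.00142798) = -4.71888e-08.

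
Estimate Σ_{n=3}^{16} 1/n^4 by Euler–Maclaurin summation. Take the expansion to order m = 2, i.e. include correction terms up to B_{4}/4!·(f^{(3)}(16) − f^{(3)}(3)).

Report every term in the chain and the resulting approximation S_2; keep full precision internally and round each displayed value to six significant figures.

Integral: ∫_3^16 1/x^4 dx = 0.0122643.
Boundary: ½(f(3) + f(16)) = ½(0.0123457 + 1.52588e-05) = 0.00618047.
So far: 0.0184448.
Order-1 term: 1/12 · (-3.81470e-06 − (-0.0164609)) = 0.00137142.
After k=1: 0.0198162.
Order-2 term: −1/720 · (-4.47035e-07 − (-0.0548697)) = -7.62073e-05.

S_2 ≈ 0.0197400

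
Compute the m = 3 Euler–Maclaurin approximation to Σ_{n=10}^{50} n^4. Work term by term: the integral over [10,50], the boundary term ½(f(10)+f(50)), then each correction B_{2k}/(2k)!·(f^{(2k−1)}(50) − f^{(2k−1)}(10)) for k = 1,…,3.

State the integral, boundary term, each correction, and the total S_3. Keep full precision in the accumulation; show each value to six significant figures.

S_3 ≈ 6.56513e+07

Integral: ∫_10^50 x^4 dx = 6.24800e+07.
Endpoint term: (f(10) + f(50))/2 = (10000.0 + 6.25000e+06)/2 = 3.13000e+06.
Integral + boundary = 6.56100e+07.
Correction k=1: B_{2}/2! · (f^{(1)}(50) − f^{(1)}(10)) = 1/12 · (500000 − 4000.00) = 41333.3.
Running total after k=1: 6.56513e+07.
Correction k=2: B_{4}/4! · (f^{(3)}(50) − f^{(3)}(10)) = −1/720 · (1200.00 − 240.000) = -1.33333.
Running total after k=2: 6.56513e+07.
Correction k=3: B_{6}/6! · (f^{(5)}(50) − f^{(5)}(10)) = 1/30240 · (0.00000 − 0.00000) = 0.00000.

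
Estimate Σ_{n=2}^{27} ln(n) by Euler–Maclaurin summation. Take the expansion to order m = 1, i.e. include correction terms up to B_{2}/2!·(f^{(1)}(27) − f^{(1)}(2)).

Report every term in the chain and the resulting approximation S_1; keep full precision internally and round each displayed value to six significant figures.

∫_2^27 ln(x) dx evaluates to 62.6013.
Boundary: ½(f(2) + f(27)) = ½(0.693147 + 3.29584) = 1.99449.
Integral + boundary = 64.5958.
Correction k=1: B_{2}/2! · (f^{(1)}(27) − f^{(1)}(2)) = 1/12 · (0.0370370 − 0.500000) = -0.0385802.

S_1 ≈ 64.5572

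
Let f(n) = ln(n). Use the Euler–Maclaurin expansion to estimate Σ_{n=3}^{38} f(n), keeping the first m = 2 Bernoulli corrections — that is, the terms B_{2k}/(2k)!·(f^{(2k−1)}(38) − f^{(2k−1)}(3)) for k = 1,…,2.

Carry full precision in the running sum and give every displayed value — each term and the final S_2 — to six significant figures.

The integral term ∫_3^38 ln(x) dx = 99.9324.
½[f(3) + f(38)] = ½[1.09861 + 3.63759] = 2.36810.
Running total after boundary: 102.301.
Correction k=1: B_{2}/2! · (f^{(1)}(38) − f^{(1)}(3)) = 1/12 · (0.0263158 − 0.333333) = -0.0255848.
Running total after k=1: 102.275.
Correction k=2: B_{4}/4! · (f^{(3)}(38) − f^{(3)}(3)) = −1/720 · (3.64485e-05 − 0.0740741) = 0.000102830.

S_2 ≈ 102.275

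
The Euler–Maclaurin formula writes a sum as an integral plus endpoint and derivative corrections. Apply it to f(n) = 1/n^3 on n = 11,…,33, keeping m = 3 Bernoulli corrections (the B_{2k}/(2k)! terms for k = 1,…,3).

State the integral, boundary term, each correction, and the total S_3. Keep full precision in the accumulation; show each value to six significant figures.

The integral term ∫_11^33 1/x^3 dx = 0.00367309.
½[f(11) + f(33)] = ½[0.000751315 + 2.78265e-05] = 0.000389571.
Integral + boundary = 0.00406267.
k=1: B_{2}/(2)! × [f^{(1)}(33) − f^{(1)}(11)] = 1/12 × (-2.52968e-06 − (-0.000204904)) = 1.68645e-05.
After k=1: 0.00407953.
k=2: B_{4}/(4)! × [f^{(3)}(33) − f^{(3)}(11)] = −1/720 × (-4.64588e-08 − (-3.38684e-05)) = -4.69750e-08.
After k=2: 0.00407948.
k=3: B_{6}/(6)! × [f^{(5)}(33) − f^{(5)}(11)] = 1/30240 × (-1.79180e-09 − (-1.17560e-05)) = 3.88697e-10.

S_3 ≈ 0.00407948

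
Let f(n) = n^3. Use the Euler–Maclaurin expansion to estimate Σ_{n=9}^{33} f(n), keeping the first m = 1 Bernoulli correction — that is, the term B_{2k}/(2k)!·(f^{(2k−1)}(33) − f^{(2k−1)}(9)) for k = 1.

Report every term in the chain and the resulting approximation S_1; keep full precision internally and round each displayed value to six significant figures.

S_1 ≈ 313425

Integral: ∫_9^33 x^3 dx = 294840.
Boundary: ½(f(9) + f(33)) = ½(729.000 + 35937.0) = 18333.0.
Integral + boundary = 313173.
k=1: B_{2}/(2)! × [f^{(1)}(33) − f^{(1)}(9)] = 1/12 × (3267.00 − 243.000) = 252.000.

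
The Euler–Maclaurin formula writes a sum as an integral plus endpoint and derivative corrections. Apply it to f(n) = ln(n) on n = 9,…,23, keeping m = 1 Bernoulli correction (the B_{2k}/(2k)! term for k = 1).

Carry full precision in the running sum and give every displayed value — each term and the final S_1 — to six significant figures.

S_1 ≈ 41.0021

The integral term ∫_9^23 ln(x) dx = 38.3413.
Endpoint term: (f(9) + f(23))/2 = (2.19722 + 3.13549)/2 = 2.66636.
So far: 41.0077.
k=1: B_{2}/(2)! × [f^{(1)}(23) − f^{(1)}(9)] = 1/12 × (0.0434783 − 0.111111) = -0.00563607.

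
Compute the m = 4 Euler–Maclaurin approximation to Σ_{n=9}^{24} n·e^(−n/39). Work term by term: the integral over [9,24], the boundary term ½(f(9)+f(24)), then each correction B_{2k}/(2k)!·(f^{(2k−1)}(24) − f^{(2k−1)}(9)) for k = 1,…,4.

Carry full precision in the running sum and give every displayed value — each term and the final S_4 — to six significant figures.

Integral: ∫_9^24 x·e^(−x/39) dx = 158.379.
½[f(9) + f(24)] = ½[7.14530 + 12.9704] = 10.0578.
Integral + boundary = 168.437.
k=1: B_{2}/(2)! × [f^{(1)}(24) − f^{(1)}(9)] = 1/12 × (0.207859 − 0.610710) = -0.0335709.
Partial sum through k=1: 168.404.
k=2: B_{4}/(4)! × [f^{(3)}(24) − f^{(3)}(9)] = −1/720 × (0.000847288 − 0.00144547) = 8.30804e-07.
Partial sum through k=2: 168.404.
k=3: B_{6}/(6)! × [f^{(5)}(24) − f^{(5)}(9)] = 1/30240 × (1.02427e-06 − 1.63670e-06) = -2.02522e-11.
Partial sum through k=3: 168.404.
k=4: B_{8}/(8)! × [f^{(7)}(24) − f^{(7)}(9)] = −1/1209600 × (9.80593e-10 − 1.52732e-09) = 4.51989e-16.

S_4 ≈ 168.404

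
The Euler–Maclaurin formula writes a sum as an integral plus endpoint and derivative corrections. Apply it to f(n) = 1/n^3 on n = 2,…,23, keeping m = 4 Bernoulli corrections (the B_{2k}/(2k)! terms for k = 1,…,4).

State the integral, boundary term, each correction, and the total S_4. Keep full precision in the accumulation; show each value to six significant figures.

∫_2^23 1/x^3 dx evaluates to 0.124055.
Endpoint term: (f(2) + f(23))/2 = (0.125000 + 8.21895e-05)/2 = 0.0625411.
Integral + boundary = 0.186596.
Order-1 term: 1/12 · (-1.07204e-05 − (-0.187500)) = 0.0156241.
After k=1: 0.202220.
Order-2 term: −1/720 · (-4.05307e-07 − (-0.937500)) = -0.00130208.
After k=2: 0.200918.
Order-3 term: 1/30240 · (-3.21794e-08 − (-9.84375)) = 0.000325521.
After k=3: 0.201243.
Order-4 term: −1/1209600 · (-4.37980e-09 − (-177.188)) = -0.000146484.

S_4 ≈ 0.201097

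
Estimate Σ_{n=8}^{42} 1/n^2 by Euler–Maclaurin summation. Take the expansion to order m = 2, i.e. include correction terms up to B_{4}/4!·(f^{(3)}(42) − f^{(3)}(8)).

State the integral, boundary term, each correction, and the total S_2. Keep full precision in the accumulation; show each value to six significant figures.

The integral term ∫_8^42 1/x^2 dx = 0.101190.
Endpoint term: (f(8) + f(42))/2 = (0.0156250 + 0.000566893)/2 = 0.00809595.
Integral + boundary = 0.109286.
k=1: B_{2}/(2)! × [f^{(1)}(42) − f^{(1)}(8)] = 1/12 × (-2.69949e-05 − (-0.00390625)) = 0.000323271.
After k=1: 0.109610.
k=2: B_{4}/(4)! × [f^{(3)}(42) − f^{(3)}(8)] = −1/720 × (-1.83639e-07 − (-0.000732422)) = -1.01700e-06.

S_2 ≈ 0.109609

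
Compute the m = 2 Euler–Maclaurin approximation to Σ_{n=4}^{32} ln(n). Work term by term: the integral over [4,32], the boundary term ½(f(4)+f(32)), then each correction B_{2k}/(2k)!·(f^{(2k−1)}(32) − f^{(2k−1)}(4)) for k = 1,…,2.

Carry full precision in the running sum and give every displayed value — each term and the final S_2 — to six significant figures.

S_2 ≈ 79.7662

∫_4^32 ln(x) dx evaluates to 77.3584.
Boundary: ½(f(4) + f(32)) = ½(1.38629 + 3.46574) = 2.42602.
Running total after boundary: 79.7844.
Correction k=1: B_{2}/2! · (f^{(1)}(32) − f^{(1)}(4)) = 1/12 · (0.0312500 − 0.250000) = -0.0182292.
After k=1: 79.7662.
Correction k=2: B_{4}/4! · (f^{(3)}(32) − f^{(3)}(4)) = −1/720 · (6.10352e-05 − 0.0312500) = 4.33180e-05.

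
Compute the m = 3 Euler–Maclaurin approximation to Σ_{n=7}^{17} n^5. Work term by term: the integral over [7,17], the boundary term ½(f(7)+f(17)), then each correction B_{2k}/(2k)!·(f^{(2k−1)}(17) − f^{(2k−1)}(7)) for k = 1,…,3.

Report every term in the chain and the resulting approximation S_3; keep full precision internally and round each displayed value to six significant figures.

Integral: ∫_7^17 x^5 dx = 4.00332e+06.
Boundary: ½(f(7) + f(17)) = ½(16807.0 + 1.41986e+06) = 718332.
Integral + boundary = 4.72165e+06.
Correction k=1: B_{2}/2! · (f^{(1)}(17) − f^{(1)}(7)) = 1/12 · (417605 − 12005.0) = 33800.0.
After k=1: 4.75545e+06.
Correction k=2: B_{4}/4! · (f^{(3)}(17) − f^{(3)}(7)) = −1/720 · (17340.0 − 2940.00) = -20.0000.
After k=2: 4.75543e+06.
Correction k=3: B_{6}/6! · (f^{(5)}(17) − f^{(5)}(7)) = 1/30240 · (120.000 − 120.000) = 0.00000.

S_3 ≈ 4.75543e+06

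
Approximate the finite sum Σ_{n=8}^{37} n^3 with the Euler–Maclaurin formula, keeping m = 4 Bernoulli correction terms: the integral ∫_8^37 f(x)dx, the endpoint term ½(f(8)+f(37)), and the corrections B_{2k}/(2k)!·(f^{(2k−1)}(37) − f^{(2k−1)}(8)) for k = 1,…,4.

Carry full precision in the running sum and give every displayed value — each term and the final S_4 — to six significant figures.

Integral: ∫_8^37 x^3 dx = 467516.
Boundary: ½(f(8) + f(37)) = ½(512.000 + 50653.0) = 25582.5.
Running total after boundary: 493099.
k=1: B_{2}/(2)! × [f^{(1)}(37) − f^{(1)}(8)] = 1/12 × (4107.00 − 192.000) = 326.250.
After k=1: 493425.
k=2: B_{4}/(4)! × [f^{(3)}(37) − f^{(3)}(8)] = −1/720 × (6.00000 − 6.00000) = 0.00000.
After k=2: 493425.
k=3: B_{6}/(6)! × [f^{(5)}(37) − f^{(5)}(8)] = 1/30240 × (0.00000 − 0.00000) = 0.00000.
After k=3: 493425.
k=4: B_{8}/(8)! × [f^{(7)}(37) − f^{(7)}(8)] = −1/1209600 × (0.00000 − 0.00000) = 0.00000.

S_4 ≈ 493425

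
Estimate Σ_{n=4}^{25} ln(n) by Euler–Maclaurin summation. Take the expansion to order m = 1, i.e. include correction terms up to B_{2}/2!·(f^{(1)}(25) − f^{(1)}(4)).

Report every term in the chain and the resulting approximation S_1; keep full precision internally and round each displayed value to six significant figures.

The integral term ∫_4^25 ln(x) dx = 53.9267.
Endpoint term: (f(4) + f(25))/2 = (1.38629 + 3.21888)/2 = 2.30259.
Integral + boundary = 56.2293.
Order-1 term: 1/12 · (0.0400000 − 0.250000) = -0.0175000.

S_1 ≈ 56.2118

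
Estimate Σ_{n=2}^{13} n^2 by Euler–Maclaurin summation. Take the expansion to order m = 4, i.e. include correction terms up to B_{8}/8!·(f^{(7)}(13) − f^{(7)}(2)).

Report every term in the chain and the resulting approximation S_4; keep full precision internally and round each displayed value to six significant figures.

S_4 ≈ 818.000

Integral: ∫_2^13 x^2 dx = 729.667.
Boundary: ½(f(2) + f(13)) = ½(4.00000 + 169.000) = 86.5000.
So far: 816.167.
Order-1 term: 1/12 · (26.0000 − 4.00000) = 1.83333.
Partial sum through k=1: 818.000.
Order-2 term: −1/720 · (0.00000 − 0.00000) = 0.00000.
Partial sum through k=2: 818.000.
Order-3 term: 1/30240 · (0.00000 − 0.00000) = 0.00000.
Partial sum through k=3: 818.000.
Order-4 term: −1/1209600 · (0.00000 − 0.00000) = 0.00000.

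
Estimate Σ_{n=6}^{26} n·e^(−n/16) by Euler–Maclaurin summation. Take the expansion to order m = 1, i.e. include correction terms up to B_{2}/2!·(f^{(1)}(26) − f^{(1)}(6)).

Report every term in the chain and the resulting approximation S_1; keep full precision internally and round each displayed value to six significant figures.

The integral term ∫_6^26 x·e^(−x/16) dx = 109.601.
Boundary: ½(f(6) + f(26)) = ½(4.12374 + 5.11970) = 4.62172.
Integral + boundary = 114.223.
Order-1 term: 1/12 · (-0.123070 − 0.429556) = -0.0460521.

S_1 ≈ 114.177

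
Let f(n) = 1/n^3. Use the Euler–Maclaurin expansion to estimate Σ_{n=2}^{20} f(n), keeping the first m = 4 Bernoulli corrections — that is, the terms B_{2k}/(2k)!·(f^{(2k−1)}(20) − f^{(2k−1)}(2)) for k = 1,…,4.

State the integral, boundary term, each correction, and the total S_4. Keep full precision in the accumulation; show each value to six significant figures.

The integral term ∫_2^20 1/x^3 dx = 0.123750.
½[f(2) + f(20)] = ½[0.125000 + 0.000125000] = 0.0625625.
Integral + boundary = 0.186312.
k=1: B_{2}/(2)! × [f^{(1)}(20) − f^{(1)}(2)] = 1/12 × (-1.87500e-05 − (-0.187500)) = 0.0156234.
Partial sum through k=1: 0.201936.
k=2: B_{4}/(4)! × [f^{(3)}(20) − f^{(3)}(2)] = −1/720 × (-9.37500e-07 − (-0.937500)) = -0.00130208.
Partial sum through k=2: 0.200634.
k=3: B_{6}/(6)! × [f^{(5)}(20) − f^{(5)}(2)] = 1/30240 × (-9.84375e-08 − (-9.84375)) = 0.000325521.
Partial sum through k=3: 0.200959.
k=4: B_{8}/(8)! × [f^{(7)}(20) − f^{(7)}(2)] = −1/1209600 × (-1.77188e-08 − (-177.188)) = -0.000146484.

S_4 ≈ 0.200813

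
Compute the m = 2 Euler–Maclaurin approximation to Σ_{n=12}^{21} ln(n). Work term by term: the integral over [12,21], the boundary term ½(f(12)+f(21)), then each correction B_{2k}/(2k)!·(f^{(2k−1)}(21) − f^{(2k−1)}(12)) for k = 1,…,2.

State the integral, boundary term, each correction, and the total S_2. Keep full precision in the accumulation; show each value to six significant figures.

S_2 ≈ 27.8778

∫_12^21 ln(x) dx evaluates to 25.1161.
Boundary: ½(f(12) + f(21)) = ½(2.48491 + 3.04452) = 2.76471.
Running total after boundary: 27.8808.
Order-1 term: 1/12 · (0.0476190 − 0.0833333) = -0.00297619.
Partial sum through k=1: 27.8778.
Order-2 term: −1/720 · (0.000215959 − 0.00115741) = 1.30757e-06.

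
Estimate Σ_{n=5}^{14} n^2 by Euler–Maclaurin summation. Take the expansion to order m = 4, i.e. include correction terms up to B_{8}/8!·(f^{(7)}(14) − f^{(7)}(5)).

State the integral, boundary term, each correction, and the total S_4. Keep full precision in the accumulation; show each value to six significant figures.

S_4 ≈ 985.000

Integral: ∫_5^14 x^2 dx = 873.000.
½[f(5) + f(14)] = ½[25.0000 + 196.000] = 110.500.
So far: 983.500.
Order-1 term: 1/12 · (28.0000 − 10.0000) = 1.50000.
Running total after k=1: 985.000.
Order-2 term: −1/720 · (0.00000 − 0.00000) = 0.00000.
Running total after k=2: 985.000.
Order-3 term: 1/30240 · (0.00000 − 0.00000) = 0.00000.
Running total after k=3: 985.000.
Order-4 term: −1/1209600 · (0.00000 − 0.00000) = 0.00000.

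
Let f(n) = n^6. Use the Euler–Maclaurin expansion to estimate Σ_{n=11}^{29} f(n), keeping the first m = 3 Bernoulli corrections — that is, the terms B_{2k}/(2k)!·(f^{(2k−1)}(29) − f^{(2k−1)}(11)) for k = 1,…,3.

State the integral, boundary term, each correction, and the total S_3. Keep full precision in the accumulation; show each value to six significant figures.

∫_11^29 x^6 dx evaluates to 2.46148e+09.
Endpoint term: (f(11) + f(29))/2 = (1.77156e+06 + 5.94823e+08)/2 = 2.98297e+08.
So far: 2.75978e+09.
Order-1 term: 1/12 · (1.23067e+08 − 966306) = 1.01750e+07.
After k=1: 2.76996e+09.
Order-2 term: −1/720 · (2.92668e+06 − 159720) = -3843.00.
After k=2: 2.76995e+09.
Order-3 term: 1/30240 · (20880.0 − 7920.00) = 0.428571.

S_3 ≈ 2.76995e+09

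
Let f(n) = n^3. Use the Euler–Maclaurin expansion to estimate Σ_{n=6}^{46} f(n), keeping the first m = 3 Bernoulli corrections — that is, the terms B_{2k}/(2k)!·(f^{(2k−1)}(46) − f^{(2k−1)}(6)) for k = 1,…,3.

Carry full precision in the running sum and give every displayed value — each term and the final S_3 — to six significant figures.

Integral: ∫_6^46 x^3 dx = 1.11904e+06.
Boundary: ½(f(6) + f(46)) = ½(216.000 + 97336.0) = 48776.0.
Integral + boundary = 1.16782e+06.
k=1: B_{2}/(2)! × [f^{(1)}(46) − f^{(1)}(6)] = 1/12 × (6348.00 − 108.000) = 520.000.
After k=1: 1.16834e+06.
k=2: B_{4}/(4)! × [f^{(3)}(46) − f^{(3)}(6)] = −1/720 × (6.00000 − 6.00000) = 0.00000.
After k=2: 1.16834e+06.
k=3: B_{6}/(6)! × [f^{(5)}(46) − f^{(5)}(6)] = 1/30240 × (0.00000 − 0.00000) = 0.00000.

S_3 ≈ 1.16834e+06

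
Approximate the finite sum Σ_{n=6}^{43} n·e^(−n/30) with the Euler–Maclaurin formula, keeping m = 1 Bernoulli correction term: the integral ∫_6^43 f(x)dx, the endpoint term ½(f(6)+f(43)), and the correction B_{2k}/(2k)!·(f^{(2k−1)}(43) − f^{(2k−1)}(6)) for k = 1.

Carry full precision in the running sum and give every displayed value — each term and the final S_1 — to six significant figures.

Integral: ∫_6^43 x·e^(−x/30) dx = 361.887.
Endpoint term: (f(6) + f(43))/2 = (4.91238 + 10.2560)/2 = 7.58421.
Running total after boundary: 369.471.
k=1: B_{2}/(2)! × [f^{(1)}(43) − f^{(1)}(6)] = 1/12 × (-0.103355 − 0.654985) = -0.0631950.

S_1 ≈ 369.408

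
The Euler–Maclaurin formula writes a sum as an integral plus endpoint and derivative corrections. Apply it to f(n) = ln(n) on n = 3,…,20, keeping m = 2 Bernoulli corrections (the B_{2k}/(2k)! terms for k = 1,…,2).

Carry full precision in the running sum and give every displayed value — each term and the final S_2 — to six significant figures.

The integral term ∫_3^20 ln(x) dx = 39.6188.
Endpoint term: (f(3) + f(20))/2 = (1.09861 + 2.99573)/2 = 2.04717.
Integral + boundary = 41.6660.
Order-1 term: 1/12 · (0.0500000 − 0.333333) = -0.0236111.
Running total after k=1: 41.6424.
Order-2 term: −1/720 · (0.000250000 − 0.0740741) = 0.000102533.

S_2 ≈ 41.6425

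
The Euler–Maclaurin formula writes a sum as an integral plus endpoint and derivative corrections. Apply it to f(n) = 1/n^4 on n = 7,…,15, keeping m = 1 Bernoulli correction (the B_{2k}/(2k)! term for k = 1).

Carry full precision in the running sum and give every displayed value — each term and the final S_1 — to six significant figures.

The integral term ∫_7^15 1/x^4 dx = 0.000873052.
½[f(7) + f(15)] = ½[0.000416493 + 1.97531e-05] = 0.000218123.
Integral + boundary = 0.00109117.
Order-1 term: 1/12 · (-5.26749e-06 − (-0.000237996)) = 1.93940e-05.

S_1 ≈ 0.00111057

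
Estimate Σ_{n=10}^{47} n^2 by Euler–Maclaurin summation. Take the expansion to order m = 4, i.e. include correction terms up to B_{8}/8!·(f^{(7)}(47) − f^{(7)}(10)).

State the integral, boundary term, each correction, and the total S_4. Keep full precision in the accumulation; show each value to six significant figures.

S_4 ≈ 35435.0

Integral: ∫_10^47 x^2 dx = 34274.3.
Endpoint term: (f(10) + f(47))/2 = (100.000 + 2209.00)/2 = 1154.50.
So far: 35428.8.
Correction k=1: B_{2}/2! · (f^{(1)}(47) − f^{(1)}(10)) = 1/12 · (94.0000 − 20.0000) = 6.16667.
Partial sum through k=1: 35435.0.
Correction k=2: B_{4}/4! · (f^{(3)}(47) − f^{(3)}(10)) = −1/720 · (0.00000 − 0.00000) = 0.00000.
Partial sum through k=2: 35435.0.
Correction k=3: B_{6}/6! · (f^{(5)}(47) − f^{(5)}(10)) = 1/30240 · (0.00000 − 0.00000) = 0.00000.
Partial sum through k=3: 35435.0.
Correction k=4: B_{8}/8! · (f^{(7)}(47) − f^{(7)}(10)) = −1/1209600 · (0.00000 − 0.00000) = 0.00000.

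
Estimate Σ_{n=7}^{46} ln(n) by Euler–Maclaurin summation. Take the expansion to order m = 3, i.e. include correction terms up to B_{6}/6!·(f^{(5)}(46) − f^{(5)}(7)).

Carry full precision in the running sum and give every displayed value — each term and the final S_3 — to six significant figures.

The integral term ∫_7^46 ln(x) dx = 123.496.
Boundary: ½(f(7) + f(46)) = ½(1.94591 + 3.82864) = 2.88728.
Running total after boundary: 126.383.
Correction k=1: B_{2}/2! · (f^{(1)}(46) − f^{(1)}(7)) = 1/12 · (0.0217391 − 0.142857) = -0.0100932.
After k=1: 126.373.
Correction k=2: B_{4}/4! · (f^{(3)}(46) − f^{(3)}(7)) = −1/720 · (2.05474e-05 − 0.00583090) = 8.06994e-06.
After k=2: 126.373.
Correction k=3: B_{6}/6! · (f^{(5)}(46) − f^{(5)}(7)) = 1/30240 · (1.16526e-07 − 0.00142798) = -4.72176e-08.

S_3 ≈ 126.373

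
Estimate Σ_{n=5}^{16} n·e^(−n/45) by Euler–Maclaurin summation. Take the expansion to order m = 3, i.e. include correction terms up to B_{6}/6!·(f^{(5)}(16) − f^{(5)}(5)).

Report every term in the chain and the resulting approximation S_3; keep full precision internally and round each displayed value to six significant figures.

Integral: ∫_5^16 x·e^(−x/45) dx = 89.7364.
Endpoint term: (f(5) + f(16))/2 = (4.47420 + 11.2125)/2 = 7.84337.
So far: 97.5797.
k=1: B_{2}/(2)! × [f^{(1)}(16) − f^{(1)}(5)] = 1/12 × (0.451616 − 0.795413) = -0.0286497.
Running total after k=1: 97.5511.
k=2: B_{4}/(4)! × [f^{(3)}(16) − f^{(3)}(5)] = −1/720 × (0.000915153 − 0.00127659) = 5.01994e-07.
Running total after k=2: 97.5511.
k=3: B_{6}/(6)! × [f^{(5)}(16) − f^{(5)}(5)] = 1/30240 × (7.93721e-07 − 1.06685e-06) = -9.03219e-12.

S_3 ≈ 97.5511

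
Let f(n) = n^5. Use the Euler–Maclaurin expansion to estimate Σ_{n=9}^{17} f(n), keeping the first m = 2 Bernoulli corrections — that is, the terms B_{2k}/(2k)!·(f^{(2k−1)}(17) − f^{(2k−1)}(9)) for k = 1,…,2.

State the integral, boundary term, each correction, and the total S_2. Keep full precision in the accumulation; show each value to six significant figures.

S_2 ≈ 4.70586e+06

The integral term ∫_9^17 x^5 dx = 3.93435e+06.
½[f(9) + f(17)] = ½[59049.0 + 1.41986e+06] = 739453.
So far: 4.67381e+06.
Order-1 term: 1/12 · (417605 − 32805.0) = 32066.7.
Running total after k=1: 4.70587e+06.
Order-2 term: −1/720 · (17340.0 − 4860.00) = -17.3333.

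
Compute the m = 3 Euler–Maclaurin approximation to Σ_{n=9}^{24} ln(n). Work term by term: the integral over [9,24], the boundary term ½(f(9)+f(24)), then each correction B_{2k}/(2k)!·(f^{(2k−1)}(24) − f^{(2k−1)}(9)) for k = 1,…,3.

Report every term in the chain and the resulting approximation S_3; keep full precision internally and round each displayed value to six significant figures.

∫_9^24 ln(x) dx evaluates to 41.4983.
½[f(9) + f(24)] = ½[2.19722 + 3.17805] = 2.68764.
Integral + boundary = 44.1859.
k=1: B_{2}/(2)! × [f^{(1)}(24) − f^{(1)}(9)] = 1/12 × (0.0416667 − 0.111111) = -0.00578704.
After k=1: 44.1801.
k=2: B_{4}/(4)! × [f^{(3)}(24) − f^{(3)}(9)] = −1/720 × (0.000144676 − 0.00274348) = 3.60946e-06.
After k=2: 44.1801.
k=3: B_{6}/(6)! × [f^{(5)}(24) − f^{(5)}(9)] = 1/30240 × (3.01408e-06 − 0.000406442) = -1.33409e-08.

S_3 ≈ 44.1801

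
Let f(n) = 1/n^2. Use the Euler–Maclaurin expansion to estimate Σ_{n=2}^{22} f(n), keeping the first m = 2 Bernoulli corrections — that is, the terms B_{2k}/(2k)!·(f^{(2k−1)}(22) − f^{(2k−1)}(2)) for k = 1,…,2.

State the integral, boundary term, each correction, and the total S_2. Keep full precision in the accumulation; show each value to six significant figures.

S_2 ≈ 0.600355

The integral term ∫_2^22 1/x^2 dx = 0.454545.
Boundary: ½(f(2) + f(22)) = ½(0.250000 + 0.00206612) = 0.126033.
So far: 0.580579.
Correction k=1: B_{2}/2! · (f^{(1)}(22) − f^{(1)}(2)) = 1/12 · (-0.000187829 − (-0.250000)) = 0.0208177.
After k=1: 0.601396.
Correction k=2: B_{4}/4! · (f^{(3)}(22) − f^{(3)}(2)) = −1/720 · (-4.65691e-06 − (-0.750000)) = -0.00104166.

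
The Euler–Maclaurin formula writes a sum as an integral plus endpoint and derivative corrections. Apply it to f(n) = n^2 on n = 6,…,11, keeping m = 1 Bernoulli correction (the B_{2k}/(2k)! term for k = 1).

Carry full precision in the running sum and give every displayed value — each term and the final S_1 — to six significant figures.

S_1 ≈ 451.000

The integral term ∫_6^11 x^2 dx = 371.667.
Endpoint term: (f(6) + f(11))/2 = (36.0000 + 121.000)/2 = 78.5000.
Integral + boundary = 450.167.
Order-1 term: 1/12 · (22.0000 − 12.0000) = 0.833333.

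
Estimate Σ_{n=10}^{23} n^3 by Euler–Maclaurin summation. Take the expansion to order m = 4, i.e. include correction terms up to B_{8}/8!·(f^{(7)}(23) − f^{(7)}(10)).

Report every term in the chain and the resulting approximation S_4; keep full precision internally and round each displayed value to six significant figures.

Integral: ∫_10^23 x^3 dx = 67460.2.
Boundary: ½(f(10) + f(23)) = ½(1000.00 + 12167.0) = 6583.50.
Integral + boundary = 74043.8.
Order-1 term: 1/12 · (1587.00 − 300.000) = 107.250.
After k=1: 74151.0.
Order-2 term: −1/720 · (6.00000 − 6.00000) = 0.00000.
After k=2: 74151.0.
Order-3 term: 1/30240 · (0.00000 − 0.00000) = 0.00000.
After k=3: 74151.0.
Order-4 term: −1/1209600 · (0.00000 − 0.00000) = 0.00000.

S_4 ≈ 74151.0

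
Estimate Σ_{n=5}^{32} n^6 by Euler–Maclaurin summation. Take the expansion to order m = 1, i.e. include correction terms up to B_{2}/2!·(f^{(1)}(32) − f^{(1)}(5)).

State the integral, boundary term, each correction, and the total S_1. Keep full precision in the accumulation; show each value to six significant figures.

S_1 ≈ 5.46218e+09

Integral: ∫_5^32 x^6 dx = 4.90852e+09.
Endpoint term: (f(5) + f(32))/2 = (15625.0 + 1.07374e+09)/2 = 5.36879e+08.
So far: 5.44540e+09.
k=1: B_{2}/(2)! × [f^{(1)}(32) − f^{(1)}(5)] = 1/12 × (2.01327e+08 − 18750.0) = 1.67757e+07.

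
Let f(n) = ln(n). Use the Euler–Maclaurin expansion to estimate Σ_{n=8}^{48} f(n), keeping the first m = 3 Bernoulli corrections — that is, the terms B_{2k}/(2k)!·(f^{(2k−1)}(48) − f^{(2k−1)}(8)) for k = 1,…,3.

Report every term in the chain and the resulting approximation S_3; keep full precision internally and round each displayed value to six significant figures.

S_3 ≈ 132.149

∫_8^48 ln(x) dx evaluates to 129.182.
Endpoint term: (f(8) + f(48))/2 = (2.07944 + 3.87120)/2 = 2.97532.
So far: 132.157.
k=1: B_{2}/(2)! × [f^{(1)}(48) − f^{(1)}(8)] = 1/12 × (0.0208333 − 0.125000) = -0.00868056.
Partial sum through k=1: 132.149.
k=2: B_{4}/(4)! × [f^{(3)}(48) − f^{(3)}(8)] = −1/720 × (1.80845e-05 − 0.00390625) = 5.40023e-06.
Partial sum through k=2: 132.149.
k=3: B_{6}/(6)! × [f^{(5)}(48) − f^{(5)}(8)] = 1/30240 × (9.41901e-08 − 0.000732422) = -2.42172e-08.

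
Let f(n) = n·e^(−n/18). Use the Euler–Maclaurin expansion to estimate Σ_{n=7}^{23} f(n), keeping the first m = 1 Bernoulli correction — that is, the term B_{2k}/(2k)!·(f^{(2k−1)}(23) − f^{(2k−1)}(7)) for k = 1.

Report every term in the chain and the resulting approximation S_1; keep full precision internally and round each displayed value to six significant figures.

Integral: ∫_7^23 x·e^(−x/18) dx = 99.3663.
Endpoint term: (f(7) + f(23))/2 = (4.74467 + 6.40908)/2 = 5.57688.
Integral + boundary = 104.943.
Correction k=1: B_{2}/2! · (f^{(1)}(23) − f^{(1)}(7)) = 1/12 · (-0.0774044 − 0.414217) = -0.0409684.

S_1 ≈ 104.902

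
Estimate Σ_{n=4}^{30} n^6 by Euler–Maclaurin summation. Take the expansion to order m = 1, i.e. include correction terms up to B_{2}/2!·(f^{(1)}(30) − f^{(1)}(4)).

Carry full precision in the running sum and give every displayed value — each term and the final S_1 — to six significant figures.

S_1 ≈ 3.50093e+09

The integral term ∫_4^30 x^6 dx = 3.12428e+09.
½[f(4) + f(30)] = ½[4096.00 + 7.29000e+08] = 3.64502e+08.
So far: 3.48879e+09.
Correction k=1: B_{2}/2! · (f^{(1)}(30) − f^{(1)}(4)) = 1/12 · (1.45800e+08 − 6144.00) = 1.21495e+07.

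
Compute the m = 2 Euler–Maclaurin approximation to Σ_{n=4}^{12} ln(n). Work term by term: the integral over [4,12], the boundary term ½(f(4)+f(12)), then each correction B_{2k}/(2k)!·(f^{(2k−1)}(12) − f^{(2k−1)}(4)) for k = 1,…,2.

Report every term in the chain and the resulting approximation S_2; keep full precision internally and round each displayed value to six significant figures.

S_2 ≈ 18.1955

The integral term ∫_4^12 ln(x) dx = 16.2737.
Boundary: ½(f(4) + f(12)) = ½(1.38629 + 2.48491) = 1.93560.
So far: 18.2093.
Correction k=1: B_{2}/2! · (f^{(1)}(12) − f^{(1)}(4)) = 1/12 · (0.0833333 − 0.250000) = -0.0138889.
After k=1: 18.1954.
Correction k=2: B_{4}/4! · (f^{(3)}(12) − f^{(3)}(4)) = −1/720 · (0.00115741 − 0.0312500) = 4.17953e-05.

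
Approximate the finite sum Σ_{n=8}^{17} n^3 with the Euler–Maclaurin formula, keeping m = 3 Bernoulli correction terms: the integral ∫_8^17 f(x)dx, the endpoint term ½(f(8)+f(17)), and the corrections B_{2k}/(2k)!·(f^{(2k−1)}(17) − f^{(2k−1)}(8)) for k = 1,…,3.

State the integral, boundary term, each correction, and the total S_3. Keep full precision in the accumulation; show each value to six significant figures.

S_3 ≈ 22625.0

The integral term ∫_8^17 x^3 dx = 19856.2.
Boundary: ½(f(8) + f(17)) = ½(512.000 + 4913.00) = 2712.50.
Integral + boundary = 22568.8.
Order-1 term: 1/12 · (867.000 − 192.000) = 56.2500.
Running total after k=1: 22625.0.
Order-2 term: −1/720 · (6.00000 − 6.00000) = 0.00000.
Running total after k=2: 22625.0.
Order-3 term: 1/30240 · (0.00000 − 0.00000) = 0.00000.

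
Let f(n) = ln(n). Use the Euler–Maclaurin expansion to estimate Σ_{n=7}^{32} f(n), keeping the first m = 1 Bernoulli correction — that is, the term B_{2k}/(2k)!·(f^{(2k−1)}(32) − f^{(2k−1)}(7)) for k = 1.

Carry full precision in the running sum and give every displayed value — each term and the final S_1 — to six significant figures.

S_1 ≈ 74.9787

∫_7^32 ln(x) dx evaluates to 72.2822.
Endpoint term: (f(7) + f(32))/2 = (1.94591 + 3.46574)/2 = 2.70582.
Running total after boundary: 74.9880.
Order-1 term: 1/12 · (0.0312500 − 0.142857) = -0.00930060.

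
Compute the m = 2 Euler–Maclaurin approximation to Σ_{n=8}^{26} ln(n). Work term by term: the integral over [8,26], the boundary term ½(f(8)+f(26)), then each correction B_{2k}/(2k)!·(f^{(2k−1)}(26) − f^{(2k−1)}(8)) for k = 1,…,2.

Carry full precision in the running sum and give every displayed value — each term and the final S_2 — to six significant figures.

S_2 ≈ 52.7365

The integral term ∫_8^26 ln(x) dx = 50.0750.
Endpoint term: (f(8) + f(26))/2 = (2.07944 + 3.25810)/2 = 2.66877.
Integral + boundary = 52.7437.
Order-1 term: 1/12 · (0.0384615 − 0.125000) = -0.00721154.
After k=1: 52.7365.
Order-2 term: −1/720 · (0.000113792 − 0.00390625) = 5.26730e-06.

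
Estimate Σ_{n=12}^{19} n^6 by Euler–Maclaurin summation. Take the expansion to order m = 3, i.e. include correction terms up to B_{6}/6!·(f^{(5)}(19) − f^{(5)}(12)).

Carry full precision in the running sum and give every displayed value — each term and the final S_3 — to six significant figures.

∫_12^19 x^6 dx evaluates to 1.22577e+08.
Boundary: ½(f(12) + f(19)) = ½(2.98598e+06 + 4.70459e+07) = 2.50159e+07.
Running total after boundary: 1.47593e+08.
k=1: B_{2}/(2)! × [f^{(1)}(19) − f^{(1)}(12)] = 1/12 × (1.48566e+07 − 1.49299e+06) = 1.11363e+06.
After k=1: 1.48707e+08.
k=2: B_{4}/(4)! × [f^{(3)}(19) − f^{(3)}(12)] = −1/720 × (823080 − 207360) = -855.167.
After k=2: 1.48706e+08.
k=3: B_{6}/(6)! × [f^{(5)}(19) − f^{(5)}(12)] = 1/30240 × (13680.0 − 8640.00) = 0.166667.

S_3 ≈ 1.48706e+08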